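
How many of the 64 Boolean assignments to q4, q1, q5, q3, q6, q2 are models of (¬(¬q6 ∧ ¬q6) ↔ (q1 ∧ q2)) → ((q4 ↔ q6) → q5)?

Initial set: {((¬(¬q6 ∧ ¬q6) ↔ (q1 ∧ q2)) → ((q4 ↔ q6) → q5))}.
((¬(¬q6 ∧ ¬q6) ↔ (q1 ∧ q2)) → ((q4 ↔ q6) → q5)): β-rule — branch into ¬(¬(¬q6 ∧ ¬q6) ↔ (q1 ∧ q2))  //  ((q4 ↔ q6) → q5).
  branch 1 (add ¬(¬(¬q6 ∧ ¬q6) ↔ (q1 ∧ q2))):
    ¬(¬(¬q6 ∧ ¬q6) ↔ (q1 ∧ q2)): β-rule — branch into ¬(¬q6 ∧ ¬q6), ¬(q1 ∧ q2)  //  ¬¬(¬q6 ∧ ¬q6), (q1 ∧ q2).
      branch 1.1 (add ¬(¬q6 ∧ ¬q6), ¬(q1 ∧ q2)):
        ¬(¬q6 ∧ ¬q6): β-rule — branch into ¬¬q6  //  ¬¬q6.
          branch 1.1.1 (add ¬¬q6):
            ¬(q1 ∧ q2): β-rule — branch into ¬q1  //  ¬q2.
              branch 1.1.1.1 (add ¬q1):
                ○ open, literals {q1=0, q6=1}.
              branch 1.1.1.2 (add ¬q2):
                ○ open, literals {q2=0, q6=1}.
          branch 1.1.2 (add ¬¬q6):
            ¬(q1 ∧ q2): β-rule — branch into ¬q1  //  ¬q2.
              branch 1.1.2.1 (add ¬q1):
                ○ open, literals {q1=0, q6=1}.
              branch 1.1.2.2 (add ¬q2):
                ○ open, literals {q2=0, q6=1}.
      branch 1.2 (add ¬¬(¬q6 ∧ ¬q6), (q1 ∧ q2)):
        ¬¬(¬q6 ∧ ¬q6): α-rule — add ¬q6, ¬q6.
        (q1 ∧ q2): α-rule — add q1, q2.
        ○ open, literals {q1=1, q2=1, q6=0}.
  branch 2 (add ((q4 ↔ q6) → q5)):
    ((q4 ↔ q6) → q5): β-rule — branch into ¬(q4 ↔ q6)  //  q5.
      branch 2.1 (add ¬(q4 ↔ q6)):
        ¬(q4 ↔ q6): β-rule — branch into q4, ¬q6  //  ¬q4, q6.
          branch 2.1.1 (add q4, ¬q6):
            ○ open, literals {q4=1, q6=0}.
          branch 2.1.2 (add ¬q4, q6):
            ○ open, literals {q4=0, q6=1}.
      branch 2.2 (add q5):
        ○ open, literals {q5=1}.
0 branches closed, 8 open.
Each open branch fixes some atoms; the unmentioned ones are free. Counting distinct full assignments: branch {q1=0, q6=1} (q4, q5, q3, q2) contributes 16 new; branch {q2=0, q6=1} (q4, q1, q5, q3) contributes 8 new; branch {q1=0, q6=1} (q4, q5, q3, q2) contributes 0 new; branch {q2=0, q6=1} (q4, q1, q5, q3) contributes 0 new; branch {q1=1, q2=1, q6=0} (q4, q5, q3) contributes 8 new; branch {q4=1, q6=0} (q1, q5, q3, q2) contributes 12 new; branch {q4=0, q6=1} (q1, q5, q3, q2) contributes 4 new; branch {q5=1} (q4, q1, q3, q6, q2) contributes 8 new. Total: 56.

56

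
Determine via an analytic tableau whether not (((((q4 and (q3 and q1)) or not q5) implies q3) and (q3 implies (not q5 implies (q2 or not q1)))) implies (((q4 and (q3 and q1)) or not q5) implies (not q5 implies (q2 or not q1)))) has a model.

Initial set: {not (((((q4 and (q3 and q1)) or not q5) implies q3) and (q3 implies (not q5 implies (q2 or not q1)))) implies (((q4 and (q3 and q1)) or not q5) implies (not q5 implies (q2 or not q1))))}.
not (((((q4 and (q3 and q1)) or not q5) implies q3) and (q3 implies (not q5 implies (q2 or not q1)))) implies (((q4 and (q3 and q1)) or not q5) implies (not q5 implies (q2 or not q1)))): α-rule — add ((((q4 and (q3 and q1)) or not q5) implies q3) and (q3 implies (not q5 implies (q2 or not q1)))), not (((q4 and (q3 and q1)) or not q5) implies (not q5 implies (q2 or not q1))).
((((q4 and (q3 and q1)) or not q5) implies q3) and (q3 implies (not q5 implies (q2 or not q1)))): α-rule — add (((q4 and (q3 and q1)) or not q5) implies q3), (q3 implies (not q5 implies (q2 or not q1))).
not (((q4 and (q3 and q1)) or not q5) implies (not q5 implies (q2 or not q1))): α-rule — add ((q4 and (q3 and q1)) or not q5), not (not q5 implies (q2 or not q1)).
not (not q5 implies (q2 or not q1)): α-rule — add not q5, not (q2 or not q1).
not (q2 or not q1): α-rule — add not q2, not not q1.
(((q4 and (q3 and q1)) or not q5) implies q3): β-rule — branch into not ((q4 and (q3 and q1)) or not q5)  //  q3.
  branch 1 (add not ((q4 and (q3 and q1)) or not q5)):
    not ((q4 and (q3 and q1)) or not q5): α-rule — add not (q4 and (q3 and q1)), not not q5.
    × closes — contains both q5 and not q5.
  branch 2 (add q3):
    (q3 implies (not q5 implies (q2 or not q1))): β-rule — branch into not q3  //  (not q5 implies (q2 or not q1)).
      branch 2.1 (add not q3):
        × closes — contains both q3 and not q3.
      branch 2.2 (add (not q5 implies (q2 or not q1))):
        ((q4 and (q3 and q1)) or not q5): β-rule — branch into (q4 and (q3 and q1))  //  not q5.
          branch 2.2.1 (add (q4 and (q3 and q1))):
            (q4 and (q3 and q1)): α-rule — add q4, (q3 and q1).
            (q3 and q1): α-rule — add q3, q1.
            (not q5 implies (q2 or not q1)): β-rule — branch into not not q5  //  (q2 or not q1).
              branch 2.2.1.1 (add not not q5):
                × closes — contains both q5 and not q5.
              branch 2.2.1.2 (add (q2 or not q1)):
                (q2 or not q1): β-rule — branch into q2  //  not q1.
                  branch 2.2.1.2.1 (add q2):
                    × closes — contains both q2 and not q2.
                  branch 2.2.1.2.2 (add not q1):
                    × closes — contains both q1 and not q1.
          branch 2.2.2 (add not q5):
            (not q5 implies (q2 or not q1)): β-rule — branch into not not q5  //  (q2 or not q1).
              branch 2.2.2.1 (add not not q5):
                × closes — contains both q5 and not q5.
              branch 2.2.2.2 (add (q2 or not q1)):
                (q2 or not q1): β-rule — branch into q2  //  not q1.
                  branch 2.2.2.2.1 (add q2):
                    × closes — contains both q2 and not q2.
                  branch 2.2.2.2.2 (add not q1):
                    × closes — contains both q1 and not q1.
All 8 branches close.
Every branch closed; the formula is unsatisfiable.

Unsatisfiable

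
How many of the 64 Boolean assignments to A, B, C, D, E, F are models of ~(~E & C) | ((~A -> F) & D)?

Initial set: {(~(~E & C) | ((~A -> F) & D))}.
(~(~E & C) | ((~A -> F) & D)): β-rule — branch into ~(~E & C)  //  ((~A -> F) & D).
  branch 1 (add ~(~E & C)):
    ~(~E & C): β-rule — branch into ~~E  //  ~C.
      branch 1.1 (add ~~E):
        ○ open, literals {E=true}.
      branch 1.2 (add ~C):
        ○ open, literals {C=false}.
  branch 2 (add ((~A -> F) & D)):
    ((~A -> F) & D): α-rule — add (~A -> F), D.
    (~A -> F): β-rule — branch into ~~A  //  F.
      branch 2.1 (add ~~A):
        ○ open, literals {A=true, D=true}.
      branch 2.2 (add F):
        ○ open, literals {D=true, F=true}.
0 branches closed, 4 open.
Each open branch fixes some atoms; the unmentioned ones are free. Counting distinct full assignments: branch {E=true} (A, B, C, D, F) contributes 32 new; branch {C=false} (A, B, D, E, F) contributes 16 new; branch {A=true, D=true} (B, C, E, F) contributes 4 new; branch {D=true, F=true} (A, B, C, E) contributes 2 new. Total: 54.

54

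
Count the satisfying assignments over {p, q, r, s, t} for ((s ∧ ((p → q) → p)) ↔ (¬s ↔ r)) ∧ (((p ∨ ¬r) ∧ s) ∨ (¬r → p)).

Initial set: {T (((s ∧ ((p → q) → p)) ↔ (¬s ↔ r)) ∧ (((p ∨ ¬r) ∧ s) ∨ (¬r → p)))}.
T (((s ∧ ((p → q) → p)) ↔ (¬s ↔ r)) ∧ (((p ∨ ¬r) ∧ s) ∨ (¬r → p))): α-rule — add T ((s ∧ ((p → q) → p)) ↔ (¬s ↔ r)), T (((p ∨ ¬r) ∧ s) ∨ (¬r → p)).
T ((s ∧ ((p → q) → p)) ↔ (¬s ↔ r)): β-rule — branch into T (s ∧ ((p → q) → p)), T (¬s ↔ r)  //  F (s ∧ ((p → q) → p)), F (¬s ↔ r).
  branch 1 (add T (s ∧ ((p → q) → p)), T (¬s ↔ r)):
    T (s ∧ ((p → q) → p)): α-rule — add T s, T ((p → q) → p).
    T (((p ∨ ¬r) ∧ s) ∨ (¬r → p)): β-rule — branch into T ((p ∨ ¬r) ∧ s)  //  T (¬r → p).
      branch 1.1 (add T ((p ∨ ¬r) ∧ s)):
        T ((p ∨ ¬r) ∧ s): α-rule — add T (p ∨ ¬r), T s.
        T (¬s ↔ r): β-rule — branch into T ¬s, T r  //  F ¬s, F r.
          branch 1.1.1 (add T ¬s, T r):
            × closes — contains both s and ¬s.
          branch 1.1.2 (add F ¬s, F r):
            T ((p → q) → p): β-rule — branch into F (p → q)  //  T p.
              branch 1.1.2.1 (add F (p → q)):
                F (p → q): α-rule — add T p, F q.
                T (p ∨ ¬r): β-rule — branch into T p  //  T ¬r.
                  branch 1.1.2.1.1 (add T p):
                    ○ open, literals {p=true, q=false, r=false, s=true}.
                  branch 1.1.2.1.2 (add T ¬r):
                    ○ open, literals {p=true, q=false, r=false, s=true}.
              branch 1.1.2.2 (add T p):
                T (p ∨ ¬r): β-rule — branch into T p  //  T ¬r.
                  branch 1.1.2.2.1 (add T p):
                    ○ open, literals {p=true, r=false, s=true}.
                  branch 1.1.2.2.2 (add T ¬r):
                    ○ open, literals {p=true, r=false, s=true}.
      branch 1.2 (add T (¬r → p)):
        T (¬s ↔ r): β-rule — branch into T ¬s, T r  //  F ¬s, F r.
          branch 1.2.1 (add T ¬s, T r):
            × closes — contains both s and ¬s.
          branch 1.2.2 (add F ¬s, F r):
            T ((p → q) → p): β-rule — branch into F (p → q)  //  T p.
              branch 1.2.2.1 (add F (p → q)):
                F (p → q): α-rule — add T p, F q.
                T (¬r → p): β-rule — branch into F ¬r  //  T p.
                  branch 1.2.2.1.1 (add F ¬r):
                    × closes — contains both r and ¬r.
                  branch 1.2.2.1.2 (add T p):
                    ○ open, literals {p=true, q=false, r=false, s=true}.
              branch 1.2.2.2 (add T p):
                T (¬r → p): β-rule — branch into F ¬r  //  T p.
                  branch 1.2.2.2.1 (add F ¬r):
                    × closes — contains both r and ¬r.
                  branch 1.2.2.2.2 (add T p):
                    ○ open, literals {p=true, r=false, s=true}.
  branch 2 (add F (s ∧ ((p → q) → p)), F (¬s ↔ r)):
    T (((p ∨ ¬r) ∧ s) ∨ (¬r → p)): β-rule — branch into T ((p ∨ ¬r) ∧ s)  //  T (¬r → p).
      branch 2.1 (add T ((p ∨ ¬r) ∧ s)):
        T ((p ∨ ¬r) ∧ s): α-rule — add T (p ∨ ¬r), T s.
        F (s ∧ ((p → q) → p)): β-rule — branch into F s  //  F ((p → q) → p).
          branch 2.1.1 (add F s):
            × closes — contains both s and ¬s.
          branch 2.1.2 (add F ((p → q) → p)):
            F ((p → q) → p): α-rule — add T (p → q), F p.
            F (¬s ↔ r): β-rule — branch into T ¬s, F r  //  F ¬s, T r.
              branch 2.1.2.1 (add T ¬s, F r):
                × closes — contains both s and ¬s.
              branch 2.1.2.2 (add F ¬s, T r):
                T (p ∨ ¬r): β-rule — branch into T p  //  T ¬r.
                  branch 2.1.2.2.1 (add T p):
                    × closes — contains both p and ¬p.
                  branch 2.1.2.2.2 (add T ¬r):
                    × closes — contains both r and ¬r.
      branch 2.2 (add T (¬r → p)):
        F (s ∧ ((p → q) → p)): β-rule — branch into F s  //  F ((p → q) → p).
          branch 2.2.1 (add F s):
            F (¬s ↔ r): β-rule — branch into T ¬s, F r  //  F ¬s, T r.
              branch 2.2.1.1 (add T ¬s, F r):
                T (¬r → p): β-rule — branch into F ¬r  //  T p.
                  branch 2.2.1.1.1 (add F ¬r):
                    × closes — contains both r and ¬r.
                  branch 2.2.1.1.2 (add T p):
                    ○ open, literals {p=true, r=false, s=false}.
              branch 2.2.1.2 (add F ¬s, T r):
                × closes — contains both s and ¬s.
          branch 2.2.2 (add F ((p → q) → p)):
            F ((p → q) → p): α-rule — add T (p → q), F p.
            F (¬s ↔ r): β-rule — branch into T ¬s, F r  //  F ¬s, T r.
              branch 2.2.2.1 (add T ¬s, F r):
                T (¬r → p): β-rule — branch into F ¬r  //  T p.
                  branch 2.2.2.1.1 (add F ¬r):
                    × closes — contains both r and ¬r.
                  branch 2.2.2.1.2 (add T p):
                    × closes — contains both p and ¬p.
              branch 2.2.2.2 (add F ¬s, T r):
                T (¬r → p): β-rule — branch into F ¬r  //  T p.
                  branch 2.2.2.2.1 (add F ¬r):
                    T (p → q): β-rule — branch into F p  //  T q.
                      branch 2.2.2.2.1.1 (add F p):
                        ○ open, literals {p=false, r=true, s=true}.
                      branch 2.2.2.2.1.2 (add T q):
                        ○ open, literals {p=false, q=true, r=true, s=true}.
                  branch 2.2.2.2.2 (add T p):
                    × closes — contains both p and ¬p.
13 branches closed, 9 open.
Each open branch fixes some atoms; the unmentioned ones are free. Counting distinct full assignments: branch {p=true, q=false, r=false, s=true} (t) contributes 2 new; branch {p=true, q=false, r=false, s=true} (t) contributes 0 new; branch {p=true, r=false, s=true} (q, t) contributes 2 new; branch {p=true, r=false, s=true} (q, t) contributes 0 new; branch {p=true, q=false, r=false, s=true} (t) contributes 0 new; branch {p=true, r=false, s=true} (q, t) contributes 0 new; branch {p=true, r=false, s=false} (q, t) contributes 4 new; branch {p=false, r=true, s=true} (q, t) contributes 4 new; branch {p=false, q=true, r=true, s=true} (t) contributes 0 new. Total: 12.

12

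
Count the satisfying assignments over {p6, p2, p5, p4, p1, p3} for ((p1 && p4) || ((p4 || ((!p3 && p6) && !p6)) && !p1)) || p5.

Initial set: {(((p1 && p4) || ((p4 || ((!p3 && p6) && !p6)) && !p1)) || p5)}.
(((p1 && p4) || ((p4 || ((!p3 && p6) && !p6)) && !p1)) || p5): β-rule — branch into ((p1 && p4) || ((p4 || ((!p3 && p6) && !p6)) && !p1))  //  p5.
  branch 1 (add ((p1 && p4) || ((p4 || ((!p3 && p6) && !p6)) && !p1))):
    ((p1 && p4) || ((p4 || ((!p3 && p6) && !p6)) && !p1)): β-rule — branch into (p1 && p4)  //  ((p4 || ((!p3 && p6) && !p6)) && !p1).
      branch 1.1 (add (p1 && p4)):
        (p1 && p4): α-rule — add p1, p4.
        ○ open, literals {p1=T, p4=T}.
      branch 1.2 (add ((p4 || ((!p3 && p6) && !p6)) && !p1)):
        ((p4 || ((!p3 && p6) && !p6)) && !p1): α-rule — add (p4 || ((!p3 && p6) && !p6)), !p1.
        (p4 || ((!p3 && p6) && !p6)): β-rule — branch into p4  //  ((!p3 && p6) && !p6).
          branch 1.2.1 (add p4):
            ○ open, literals {p1=F, p4=T}.
          branch 1.2.2 (add ((!p3 && p6) && !p6)):
            ((!p3 && p6) && !p6): α-rule — add (!p3 && p6), !p6.
            (!p3 && p6): α-rule — add !p3, p6.
            × closes — contains both p6 and !p6.
  branch 2 (add p5):
    ○ open, literals {p5=T}.
1 branch closed, 3 open.
Each open branch fixes some atoms; the unmentioned ones are free. Counting distinct full assignments: branch {p1=T, p4=T} (p6, p2, p5, p3) contributes 16 new; branch {p1=F, p4=T} (p6, p2, p5, p3) contributes 16 new; branch {p5=T} (p6, p2, p4, p1, p3) contributes 16 new. Total: 48.

48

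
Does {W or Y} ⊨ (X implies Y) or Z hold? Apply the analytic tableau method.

No

Initial set: {(W or Y); not ((X implies Y) or Z)}.
not ((X implies Y) or Z): α-rule — add not (X implies Y), not Z.
not (X implies Y): α-rule — add X, not Y.
(W or Y): β-rule — branch into W  //  Y.
  branch 1 (add W):
    ○ open, literals {W=T, X=T, Y=F, Z=F}.
  branch 2 (add Y):
    × closes — contains both Y and not Y.
1 branch closed, 1 open.
An open branch gives a countermodel: W=T, X=T, Y=F, Z=F (unmentioned atoms arbitrary); the premises hold there but the conclusion fails.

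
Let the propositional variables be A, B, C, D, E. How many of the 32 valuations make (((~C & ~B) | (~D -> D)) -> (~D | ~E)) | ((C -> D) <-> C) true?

28

Initial set: {((((~C & ~B) | (~D -> D)) -> (~D | ~E)) | ((C -> D) <-> C))}.
((((~C & ~B) | (~D -> D)) -> (~D | ~E)) | ((C -> D) <-> C)): β-rule — branch into (((~C & ~B) | (~D -> D)) -> (~D | ~E))  //  ((C -> D) <-> C).
  branch 1 (add (((~C & ~B) | (~D -> D)) -> (~D | ~E))):
    (((~C & ~B) | (~D -> D)) -> (~D | ~E)): β-rule — branch into ~((~C & ~B) | (~D -> D))  //  (~D | ~E).
      branch 1.1 (add ~((~C & ~B) | (~D -> D))):
        ~((~C & ~B) | (~D -> D)): α-rule — add ~(~C & ~B), ~(~D -> D).
        ~(~D -> D): α-rule — add ~D, ~D.
        ~(~C & ~B): β-rule — branch into ~~C  //  ~~B.
          branch 1.1.1 (add ~~C):
            ○ open, literals {C=1, D=0}.
          branch 1.1.2 (add ~~B):
            ○ open, literals {B=1, D=0}.
      branch 1.2 (add (~D | ~E)):
        (~D | ~E): β-rule — branch into ~D  //  ~E.
          branch 1.2.1 (add ~D):
            ○ open, literals {D=0}.
          branch 1.2.2 (add ~E):
            ○ open, literals {E=0}.
  branch 2 (add ((C -> D) <-> C)):
    ((C -> D) <-> C): β-rule — branch into (C -> D), C  //  ~(C -> D), ~C.
      branch 2.1 (add (C -> D), C):
        (C -> D): β-rule — branch into ~C  //  D.
          branch 2.1.1 (add ~C):
            × closes — contains both C and ~C.
          branch 2.1.2 (add D):
            ○ open, literals {C=1, D=1}.
      branch 2.2 (add ~(C -> D), ~C):
        ~(C -> D): α-rule — add C, ~D.
        × closes — contains both C and ~C.
2 branches closed, 5 open.
Each open branch fixes some atoms; the unmentioned ones are free. Counting distinct full assignments: branch {C=1, D=0} (A, B, E) contributes 8 new; branch {B=1, D=0} (A, C, E) contributes 4 new; branch {D=0} (A, B, C, E) contributes 4 new; branch {E=0} (A, B, C, D) contributes 8 new; branch {C=1, D=1} (A, B, E) contributes 4 new. Total: 28.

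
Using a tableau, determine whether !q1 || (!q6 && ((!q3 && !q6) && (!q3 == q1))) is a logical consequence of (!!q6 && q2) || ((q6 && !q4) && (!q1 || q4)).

Initial set: {((!!q6 && q2) || ((q6 && !q4) && (!q1 || q4))); !(!q1 || (!q6 && ((!q3 && !q6) && (!q3 == q1))))}.
!(!q1 || (!q6 && ((!q3 && !q6) && (!q3 == q1)))): α-rule — add !!q1, !(!q6 && ((!q3 && !q6) && (!q3 == q1))).
((!!q6 && q2) || ((q6 && !q4) && (!q1 || q4))): β-rule — branch into (!!q6 && q2)  //  ((q6 && !q4) && (!q1 || q4)).
  branch 1 (add (!!q6 && q2)):
    (!!q6 && q2): α-rule — add !!q6, q2.
    !!q6: drop double negation, giving q6.
    !(!q6 && ((!q3 && !q6) && (!q3 == q1))): β-rule — branch into !!q6  //  !((!q3 && !q6) && (!q3 == q1)).
      branch 1.1 (add !!q6):
        ○ open, literals {q1=1, q2=1, q6=1}.
      branch 1.2 (add !((!q3 && !q6) && (!q3 == q1))):
        !((!q3 && !q6) && (!q3 == q1)): β-rule — branch into !(!q3 && !q6)  //  !(!q3 == q1).
          branch 1.2.1 (add !(!q3 && !q6)):
            !(!q3 && !q6): β-rule — branch into !!q3  //  !!q6.
              branch 1.2.1.1 (add !!q3):
                ○ open, literals {q1=1, q2=1, q3=1, q6=1}.
              branch 1.2.1.2 (add !!q6):
                ○ open, literals {q1=1, q2=1, q6=1}.
          branch 1.2.2 (add !(!q3 == q1)):
            !(!q3 == q1): β-rule — branch into !q3, !q1  //  !!q3, q1.
              branch 1.2.2.1 (add !q3, !q1):
                × closes — contains both q1 and !q1.
              branch 1.2.2.2 (add !!q3, q1):
                ○ open, literals {q1=1, q2=1, q3=1, q6=1}.
  branch 2 (add ((q6 && !q4) && (!q1 || q4))):
    ((q6 && !q4) && (!q1 || q4)): α-rule — add (q6 && !q4), (!q1 || q4).
    (q6 && !q4): α-rule — add q6, !q4.
    !(!q6 && ((!q3 && !q6) && (!q3 == q1))): β-rule — branch into !!q6  //  !((!q3 && !q6) && (!q3 == q1)).
      branch 2.1 (add !!q6):
        (!q1 || q4): β-rule — branch into !q1  //  q4.
          branch 2.1.1 (add !q1):
            × closes — contains both q1 and !q1.
          branch 2.1.2 (add q4):
            × closes — contains both q4 and !q4.
      branch 2.2 (add !((!q3 && !q6) && (!q3 == q1))):
        (!q1 || q4): β-rule — branch into !q1  //  q4.
          branch 2.2.1 (add !q1):
            × closes — contains both q1 and !q1.
          branch 2.2.2 (add q4):
            × closes — contains both q4 and !q4.
5 branches closed, 4 open.
An open branch gives a countermodel: q1=1, q2=1, q6=1 (unmentioned atoms arbitrary); the premises hold there but the conclusion fails.

No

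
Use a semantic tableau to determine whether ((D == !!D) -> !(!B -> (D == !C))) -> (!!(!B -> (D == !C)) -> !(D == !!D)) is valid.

Assume the negation and expand:
Initial set: {!(((D == !!D) -> !(!B -> (D == !C))) -> (!!(!B -> (D == !C)) -> !(D == !!D)))}.
!(((D == !!D) -> !(!B -> (D == !C))) -> (!!(!B -> (D == !C)) -> !(D == !!D))): α-rule — add ((D == !!D) -> !(!B -> (D == !C))), !(!!(!B -> (D == !C)) -> !(D == !!D)).
!(!!(!B -> (D == !C)) -> !(D == !!D)): α-rule — add !!(!B -> (D == !C)), !!(D == !!D).
!!(!B -> (D == !C)): drop double negation, giving (!B -> (D == !C)).
((D == !!D) -> !(!B -> (D == !C))): β-rule — branch into !(D == !!D)  //  !(!B -> (D == !C)).
  branch 1 (add !(D == !!D)):
    !!(D == !!D): β-rule — branch into D, !!D  //  !D, !!!D.
      branch 1.1 (add D, !!D):
        !!D: drop double negation, giving D.
        (!B -> (D == !C)): β-rule — branch into !!B  //  (D == !C).
          branch 1.1.1 (add !!B):
            !(D == !!D): β-rule — branch into D, !!!D  //  !D, !!D.
              branch 1.1.1.1 (add D, !!!D):
                !!!D: drop double negation, giving !D.
                × closes — contains both D and !D.
              branch 1.1.1.2 (add !D, !!D):
                × closes — contains both D and !D.
          branch 1.1.2 (add (D == !C)):
            !(D == !!D): β-rule — branch into D, !!!D  //  !D, !!D.
              branch 1.1.2.1 (add D, !!!D):
                !!!D: drop double negation, giving !D.
                × closes — contains both D and !D.
              branch 1.1.2.2 (add !D, !!D):
                × closes — contains both D and !D.
      branch 1.2 (add !D, !!!D):
        !!!D: drop double negation, giving !D.
        (!B -> (D == !C)): β-rule — branch into !!B  //  (D == !C).
          branch 1.2.1 (add !!B):
            !(D == !!D): β-rule — branch into D, !!!D  //  !D, !!D.
              branch 1.2.1.1 (add D, !!!D):
                × closes — contains both D and !D.
              branch 1.2.1.2 (add !D, !!D):
                !!D: drop double negation, giving D.
                × closes — contains both D and !D.
          branch 1.2.2 (add (D == !C)):
            !(D == !!D): β-rule — branch into D, !!!D  //  !D, !!D.
              branch 1.2.2.1 (add D, !!!D):
                × closes — contains both D and !D.
              branch 1.2.2.2 (add !D, !!D):
                !!D: drop double negation, giving D.
                × closes — contains both D and !D.
  branch 2 (add !(!B -> (D == !C))):
    !(!B -> (D == !C)): α-rule — add !B, !(D == !C).
    !!(D == !!D): β-rule — branch into D, !!D  //  !D, !!!D.
      branch 2.1 (add D, !!D):
        !!D: drop double negation, giving D.
        (!B -> (D == !C)): β-rule — branch into !!B  //  (D == !C).
          branch 2.1.1 (add !!B):
            × closes — contains both B and !B.
          branch 2.1.2 (add (D == !C)):
            !(D == !C): β-rule — branch into D, !!C  //  !D, !C.
              branch 2.1.2.1 (add D, !!C):
                (D == !C): β-rule — branch into D, !C  //  !D, !!C.
                  branch 2.1.2.1.1 (add D, !C):
                    × closes — contains both C and !C.
                  branch 2.1.2.1.2 (add !D, !!C):
                    × closes — contains both D and !D.
              branch 2.1.2.2 (add !D, !C):
                × closes — contains both D and !D.
      branch 2.2 (add !D, !!!D):
        !!!D: drop double negation, giving !D.
        (!B -> (D == !C)): β-rule — branch into !!B  //  (D == !C).
          branch 2.2.1 (add !!B):
            × closes — contains both B and !B.
          branch 2.2.2 (add (D == !C)):
            !(D == !C): β-rule — branch into D, !!C  //  !D, !C.
              branch 2.2.2.1 (add D, !!C):
                × closes — contains both D and !D.
              branch 2.2.2.2 (add !D, !C):
                (D == !C): β-rule — branch into D, !C  //  !D, !!C.
                  branch 2.2.2.2.1 (add D, !C):
                    × closes — contains both D and !D.
                  branch 2.2.2.2.2 (add !D, !!C):
                    × closes — contains both C and !C.
All 16 branches close.
Every branch closed, so the negation is unsatisfiable and the formula is valid.

Valid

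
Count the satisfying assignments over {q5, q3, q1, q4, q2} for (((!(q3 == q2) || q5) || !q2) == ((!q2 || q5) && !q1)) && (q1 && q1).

Initial set: {((((!(q3 == q2) || q5) || !q2) == ((!q2 || q5) && !q1)) && (q1 && q1))}.
((((!(q3 == q2) || q5) || !q2) == ((!q2 || q5) && !q1)) && (q1 && q1)): α-rule — add (((!(q3 == q2) || q5) || !q2) == ((!q2 || q5) && !q1)), (q1 && q1).
(q1 && q1): α-rule — add q1, q1.
(((!(q3 == q2) || q5) || !q2) == ((!q2 || q5) && !q1)): β-rule — branch into ((!(q3 == q2) || q5) || !q2), ((!q2 || q5) && !q1)  //  !((!(q3 == q2) || q5) || !q2), !((!q2 || q5) && !q1).
  branch 1 (add ((!(q3 == q2) || q5) || !q2), ((!q2 || q5) && !q1)):
    ((!q2 || q5) && !q1): α-rule — add (!q2 || q5), !q1.
    × closes — contains both q1 and !q1.
  branch 2 (add !((!(q3 == q2) || q5) || !q2), !((!q2 || q5) && !q1)):
    !((!(q3 == q2) || q5) || !q2): α-rule — add !(!(q3 == q2) || q5), !!q2.
    !(!(q3 == q2) || q5): α-rule — add !!(q3 == q2), !q5.
    !((!q2 || q5) && !q1): β-rule — branch into !(!q2 || q5)  //  !!q1.
      branch 2.1 (add !(!q2 || q5)):
        !(!q2 || q5): α-rule — add !!q2, !q5.
        !!(q3 == q2): β-rule — branch into q3, q2  //  !q3, !q2.
          branch 2.1.1 (add q3, q2):
            ○ open, literals {q1=T, q2=T, q3=T, q5=F}.
          branch 2.1.2 (add !q3, !q2):
            × closes — contains both q2 and !q2.
      branch 2.2 (add !!q1):
        !!(q3 == q2): β-rule — branch into q3, q2  //  !q3, !q2.
          branch 2.2.1 (add q3, q2):
            ○ open, literals {q1=T, q2=T, q3=T, q5=F}.
          branch 2.2.2 (add !q3, !q2):
            × closes — contains both q2 and !q2.
3 branches closed, 2 open.
Each open branch fixes some atoms; the unmentioned ones are free. Counting distinct full assignments: branch {q1=T, q2=T, q3=T, q5=F} (q4) contributes 2 new; branch {q1=T, q2=T, q3=T, q5=F} (q4) contributes 0 new. Total: 2.

2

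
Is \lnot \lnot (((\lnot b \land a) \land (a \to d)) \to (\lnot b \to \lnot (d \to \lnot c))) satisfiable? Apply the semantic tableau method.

Initial set: {\lnot \lnot (((\lnot b \land a) \land (a \to d)) \to (\lnot b \to \lnot (d \to \lnot c)))}.
\lnot \lnot (((\lnot b \land a) \land (a \to d)) \to (\lnot b \to \lnot (d \to \lnot c))): drop double negation, giving (((\lnot b \land a) \land (a \to d)) \to (\lnot b \to \lnot (d \to \lnot c))).
(((\lnot b \land a) \land (a \to d)) \to (\lnot b \to \lnot (d \to \lnot c))): β-rule — branch into \lnot ((\lnot b \land a) \land (a \to d))  //  (\lnot b \to \lnot (d \to \lnot c)).
  branch 1 (add \lnot ((\lnot b \land a) \land (a \to d))):
    \lnot ((\lnot b \land a) \land (a \to d)): β-rule — branch into \lnot (\lnot b \land a)  //  \lnot (a \to d).
      branch 1.1 (add \lnot (\lnot b \land a)):
        \lnot (\lnot b \land a): β-rule — branch into \lnot \lnot b  //  \lnot a.
          branch 1.1.1 (add \lnot \lnot b):
            ○ open, literals {b=1}.
          branch 1.1.2 (add \lnot a):
            ○ open, literals {a=0}.
      branch 1.2 (add \lnot (a \to d)):
        \lnot (a \to d): α-rule — add a, \lnot d.
        ○ open, literals {a=1, d=0}.
  branch 2 (add (\lnot b \to \lnot (d \to \lnot c))):
    (\lnot b \to \lnot (d \to \lnot c)): β-rule — branch into \lnot \lnot b  //  \lnot (d \to \lnot c).
      branch 2.1 (add \lnot \lnot b):
        ○ open, literals {b=1}.
      branch 2.2 (add \lnot (d \to \lnot c)):
        \lnot (d \to \lnot c): α-rule — add d, \lnot \lnot c.
        ○ open, literals {c=1, d=1}.
0 branches closed, 5 open.
An open branch gives a satisfying assignment: b=1.

Satisfiable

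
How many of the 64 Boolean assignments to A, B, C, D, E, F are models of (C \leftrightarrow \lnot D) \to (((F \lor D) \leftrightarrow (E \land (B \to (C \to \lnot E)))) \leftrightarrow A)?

Initial set: {((C \leftrightarrow \lnot D) \to (((F \lor D) \leftrightarrow (E \land (B \to (C \to \lnot E)))) \leftrightarrow A))}.
((C \leftrightarrow \lnot D) \to (((F \lor D) \leftrightarrow (E \land (B \to (C \to \lnot E)))) \leftrightarrow A)): β-rule — branch into \lnot (C \leftrightarrow \lnot D)  //  (((F \lor D) \leftrightarrow (E \land (B \to (C \to \lnot E)))) \leftrightarrow A).
  branch 1 (add \lnot (C \leftrightarrow \lnot D)):
    \lnot (C \leftrightarrow \lnot D): β-rule — branch into C, \lnot \lnot D  //  \lnot C, \lnot D.
      branch 1.1 (add C, \lnot \lnot D):
        ○ open, literals {C=1, D=1}.
      branch 1.2 (add \lnot C, \lnot D):
        ○ open, literals {C=0, D=0}.
  branch 2 (add (((F \lor D) \leftrightarrow (E \land (B \to (C \to \lnot E)))) \leftrightarrow A)):
    (((F \lor D) \leftrightarrow (E \land (B \to (C \to \lnot E)))) \leftrightarrow A): β-rule — branch into ((F \lor D) \leftrightarrow (E \land (B \to (C \to \lnot E)))), A  //  \lnot ((F \lor D) \leftrightarrow (E \land (B \to (C \to \lnot E)))), \lnot A.
      branch 2.1 (add ((F \lor D) \leftrightarrow (E \land (B \to (C \to \lnot E)))), A):
        ((F \lor D) \leftrightarrow (E \land (B \to (C \to \lnot E)))): β-rule — branch into (F \lor D), (E \land (B \to (C \to \lnot E)))  //  \lnot (F \lor D), \lnot (E \land (B \to (C \to \lnot E))).
          branch 2.1.1 (add (F \lor D), (E \land (B \to (C \to \lnot E)))):
            (E \land (B \to (C \to \lnot E))): α-rule — add E, (B \to (C \to \lnot E)).
            (F \lor D): β-rule — branch into F  //  D.
              branch 2.1.1.1 (add F):
                (B \to (C \to \lnot E)): β-rule — branch into \lnot B  //  (C \to \lnot E).
                  branch 2.1.1.1.1 (add \lnot B):
                    ○ open, literals {A=1, B=0, E=1, F=1}.
                  branch 2.1.1.1.2 (add (C \to \lnot E)):
                    (C \to \lnot E): β-rule — branch into \lnot C  //  \lnot E.
                      branch 2.1.1.1.2.1 (add \lnot C):
                        ○ open, literals {A=1, C=0, E=1, F=1}.
                      branch 2.1.1.1.2.2 (add \lnot E):
                        × closes — contains both E and \lnot E.
              branch 2.1.1.2 (add D):
                (B \to (C \to \lnot E)): β-rule — branch into \lnot B  //  (C \to \lnot E).
                  branch 2.1.1.2.1 (add \lnot B):
                    ○ open, literals {A=1, B=0, D=1, E=1}.
                  branch 2.1.1.2.2 (add (C \to \lnot E)):
                    (C \to \lnot E): β-rule — branch into \lnot C  //  \lnot E.
                      branch 2.1.1.2.2.1 (add \lnot C):
                        ○ open, literals {A=1, C=0, D=1, E=1}.
                      branch 2.1.1.2.2.2 (add \lnot E):
                        × closes — contains both E and \lnot E.
          branch 2.1.2 (add \lnot (F \lor D), \lnot (E \land (B \to (C \to \lnot E)))):
            \lnot (F \lor D): α-rule — add \lnot F, \lnot D.
            \lnot (E \land (B \to (C \to \lnot E))): β-rule — branch into \lnot E  //  \lnot (B \to (C \to \lnot E)).
              branch 2.1.2.1 (add \lnot E):
                ○ open, literals {A=1, D=0, E=0, F=0}.
              branch 2.1.2.2 (add \lnot (B \to (C \to \lnot E))):
                \lnot (B \to (C \to \lnot E)): α-rule — add B, \lnot (C \to \lnot E).
                \lnot (C \to \lnot E): α-rule — add C, \lnot \lnot E.
                ○ open, literals {A=1, B=1, C=1, D=0, E=1, F=0}.
      branch 2.2 (add \lnot ((F \lor D) \leftrightarrow (E \land (B \to (C \to \lnot E)))), \lnot A):
        \lnot ((F \lor D) \leftrightarrow (E \land (B \to (C \to \lnot E)))): β-rule — branch into (F \lor D), \lnot (E \land (B \to (C \to \lnot E)))  //  \lnot (F \lor D), (E \land (B \to (C \to \lnot E))).
          branch 2.2.1 (add (F \lor D), \lnot (E \land (B \to (C \to \lnot E)))):
            (F \lor D): β-rule — branch into F  //  D.
              branch 2.2.1.1 (add F):
                \lnot (E \land (B \to (C \to \lnot E))): β-rule — branch into \lnot E  //  \lnot (B \to (C \to \lnot E)).
                  branch 2.2.1.1.1 (add \lnot E):
                    ○ open, literals {A=0, E=0, F=1}.
                  branch 2.2.1.1.2 (add \lnot (B \to (C \to \lnot E))):
                    \lnot (B \to (C \to \lnot E)): α-rule — add B, \lnot (C \to \lnot E).
                    \lnot (C \to \lnot E): α-rule — add C, \lnot \lnot E.
                    ○ open, literals {A=0, B=1, C=1, E=1, F=1}.
              branch 2.2.1.2 (add D):
                \lnot (E \land (B \to (C \to \lnot E))): β-rule — branch into \lnot E  //  \lnot (B \to (C \to \lnot E)).
                  branch 2.2.1.2.1 (add \lnot E):
                    ○ open, literals {A=0, D=1, E=0}.
                  branch 2.2.1.2.2 (add \lnot (B \to (C \to \lnot E))):
                    \lnot (B \to (C \to \lnot E)): α-rule — add B, \lnot (C \to \lnot E).
                    \lnot (C \to \lnot E): α-rule — add C, \lnot \lnot E.
                    ○ open, literals {A=0, B=1, C=1, D=1, E=1}.
          branch 2.2.2 (add \lnot (F \lor D), (E \land (B \to (C \to \lnot E)))):
            \lnot (F \lor D): α-rule — add \lnot F, \lnot D.
            (E \land (B \to (C \to \lnot E))): α-rule — add E, (B \to (C \to \lnot E)).
            (B \to (C \to \lnot E)): β-rule — branch into \lnot B  //  (C \to \lnot E).
              branch 2.2.2.1 (add \lnot B):
                ○ open, literals {A=0, B=0, D=0, E=1, F=0}.
              branch 2.2.2.2 (add (C \to \lnot E)):
                (C \to \lnot E): β-rule — branch into \lnot C  //  \lnot E.
                  branch 2.2.2.2.1 (add \lnot C):
                    ○ open, literals {A=0, C=0, D=0, E=1, F=0}.
                  branch 2.2.2.2.2 (add \lnot E):
                    × closes — contains both E and \lnot E.
3 branches closed, 14 open.
Each open branch fixes some atoms; the unmentioned ones are free. Counting distinct full assignments: branch {C=1, D=1} (A, B, E, F) contributes 16 new; branch {C=0, D=0} (A, B, E, F) contributes 16 new; branch {A=1, B=0, E=1, F=1} (C, D) contributes 2 new; branch {A=1, C=0, E=1, F=1} (B, D) contributes 1 new; branch {A=1, B=0, D=1, E=1} (C, F) contributes 1 new; branch {A=1, C=0, D=1, E=1} (B, F) contributes 1 new; branch {A=1, D=0, E=0, F=0} (B, C) contributes 2 new; branch {A=1, B=1, C=1, D=0, E=1, F=0} (none free) contributes 1 new; branch {A=0, E=0, F=1} (B, C, D) contributes 4 new; branch {A=0, B=1, C=1, E=1, F=1} (D) contributes 1 new; branch {A=0, D=1, E=0} (B, C, F) contributes 2 new; branch {A=0, B=1, C=1, D=1, E=1} (F) contributes 0 new; branch {A=0, B=0, D=0, E=1, F=0} (C) contributes 1 new; branch {A=0, C=0, D=0, E=1, F=0} (B) contributes 0 new. Total: 48.

48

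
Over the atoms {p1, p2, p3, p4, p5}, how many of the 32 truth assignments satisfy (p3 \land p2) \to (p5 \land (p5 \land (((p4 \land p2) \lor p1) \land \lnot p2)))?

24

Initial set: {((p3 \land p2) \to (p5 \land (p5 \land (((p4 \land p2) \lor p1) \land \lnot p2))))}.
((p3 \land p2) \to (p5 \land (p5 \land (((p4 \land p2) \lor p1) \land \lnot p2)))): β-rule — branch into \lnot (p3 \land p2)  //  (p5 \land (p5 \land (((p4 \land p2) \lor p1) \land \lnot p2))).
  branch 1 (add \lnot (p3 \land p2)):
    \lnot (p3 \land p2): β-rule — branch into \lnot p3  //  \lnot p2.
      branch 1.1 (add \lnot p3):
        ○ open, literals {p3=F}.
      branch 1.2 (add \lnot p2):
        ○ open, literals {p2=F}.
  branch 2 (add (p5 \land (p5 \land (((p4 \land p2) \lor p1) \land \lnot p2)))):
    (p5 \land (p5 \land (((p4 \land p2) \lor p1) \land \lnot p2))): α-rule — add p5, (p5 \land (((p4 \land p2) \lor p1) \land \lnot p2)).
    (p5 \land (((p4 \land p2) \lor p1) \land \lnot p2)): α-rule — add p5, (((p4 \land p2) \lor p1) \land \lnot p2).
    (((p4 \land p2) \lor p1) \land \lnot p2): α-rule — add ((p4 \land p2) \lor p1), \lnot p2.
    ((p4 \land p2) \lor p1): β-rule — branch into (p4 \land p2)  //  p1.
      branch 2.1 (add (p4 \land p2)):
        (p4 \land p2): α-rule — add p4, p2.
        × closes — contains both p2 and \lnot p2.
      branch 2.2 (add p1):
        ○ open, literals {p1=T, p2=F, p5=T}.
1 branch closed, 3 open.
Each open branch fixes some atoms; the unmentioned ones are free. Counting distinct full assignments: branch {p3=F} (p1, p2, p4, p5) contributes 16 new; branch {p2=F} (p1, p3, p4, p5) contributes 8 new; branch {p1=T, p2=F, p5=T} (p3, p4) contributes 0 new. Total: 24.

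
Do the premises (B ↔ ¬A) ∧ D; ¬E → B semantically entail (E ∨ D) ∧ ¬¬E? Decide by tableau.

Initial set: {((B ↔ ¬A) ∧ D); (¬E → B); ¬((E ∨ D) ∧ ¬¬E)}.
((B ↔ ¬A) ∧ D): α-rule — add (B ↔ ¬A), D.
(¬E → B): β-rule — branch into ¬¬E  //  B.
  branch 1 (add ¬¬E):
    ¬((E ∨ D) ∧ ¬¬E): β-rule — branch into ¬(E ∨ D)  //  ¬¬¬E.
      branch 1.1 (add ¬(E ∨ D)):
        ¬(E ∨ D): α-rule — add ¬E, ¬D.
        × closes — contains both E and ¬E.
      branch 1.2 (add ¬¬¬E):
        ¬¬¬E: drop double negation, giving ¬E.
        × closes — contains both E and ¬E.
  branch 2 (add B):
    ¬((E ∨ D) ∧ ¬¬E): β-rule — branch into ¬(E ∨ D)  //  ¬¬¬E.
      branch 2.1 (add ¬(E ∨ D)):
        ¬(E ∨ D): α-rule — add ¬E, ¬D.
        × closes — contains both D and ¬D.
      branch 2.2 (add ¬¬¬E):
        ¬¬¬E: drop double negation, giving ¬E.
        (B ↔ ¬A): β-rule — branch into B, ¬A  //  ¬B, ¬¬A.
          branch 2.2.1 (add B, ¬A):
            ○ open, literals {A=F, B=T, D=T, E=F}.
          branch 2.2.2 (add ¬B, ¬¬A):
            × closes — contains both B and ¬B.
4 branches closed, 1 open.
An open branch gives a countermodel: A=F, B=T, D=T, E=F (unmentioned atoms arbitrary); the premises hold there but the conclusion fails.

No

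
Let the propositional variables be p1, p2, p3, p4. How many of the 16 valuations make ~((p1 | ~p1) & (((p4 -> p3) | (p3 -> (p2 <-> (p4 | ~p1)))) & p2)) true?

8

Initial set: {T ~((p1 | ~p1) & (((p4 -> p3) | (p3 -> (p2 <-> (p4 | ~p1)))) & p2))}.
T ~((p1 | ~p1) & (((p4 -> p3) | (p3 -> (p2 <-> (p4 | ~p1)))) & p2)): β-rule — branch into F (p1 | ~p1)  //  F (((p4 -> p3) | (p3 -> (p2 <-> (p4 | ~p1)))) & p2).
  branch 1 (add F (p1 | ~p1)):
    F (p1 | ~p1): α-rule — add F p1, F ~p1.
    × closes — contains both p1 and ~p1.
  branch 2 (add F (((p4 -> p3) | (p3 -> (p2 <-> (p4 | ~p1)))) & p2)):
    F (((p4 -> p3) | (p3 -> (p2 <-> (p4 | ~p1)))) & p2): β-rule — branch into F ((p4 -> p3) | (p3 -> (p2 <-> (p4 | ~p1))))  //  F p2.
      branch 2.1 (add F ((p4 -> p3) | (p3 -> (p2 <-> (p4 | ~p1))))):
        F ((p4 -> p3) | (p3 -> (p2 <-> (p4 | ~p1)))): α-rule — add F (p4 -> p3), F (p3 -> (p2 <-> (p4 | ~p1))).
        F (p4 -> p3): α-rule — add T p4, F p3.
        F (p3 -> (p2 <-> (p4 | ~p1))): α-rule — add T p3, F (p2 <-> (p4 | ~p1)).
        × closes — contains both p3 and ~p3.
      branch 2.2 (add F p2):
        ○ open, literals {p2=false}.
2 branches closed, 1 open.
Each open branch fixes some atoms; the unmentioned ones are free. Counting distinct full assignments: branch {p2=false} (p1, p3, p4) contributes 8 new. Total: 8.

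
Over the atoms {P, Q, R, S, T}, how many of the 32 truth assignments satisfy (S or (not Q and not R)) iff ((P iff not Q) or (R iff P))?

20

Initial set: {((S or (not Q and not R)) iff ((P iff not Q) or (R iff P)))}.
((S or (not Q and not R)) iff ((P iff not Q) or (R iff P))): β-rule — branch into (S or (not Q and not R)), ((P iff not Q) or (R iff P))  //  not (S or (not Q and not R)), not ((P iff not Q) or (R iff P)).
  branch 1 (add (S or (not Q and not R)), ((P iff not Q) or (R iff P))):
    (S or (not Q and not R)): β-rule — branch into S  //  (not Q and not R).
      branch 1.1 (add S):
        ((P iff not Q) or (R iff P)): β-rule — branch into (P iff not Q)  //  (R iff P).
          branch 1.1.1 (add (P iff not Q)):
            (P iff not Q): β-rule — branch into P, not Q  //  not P, not not Q.
              branch 1.1.1.1 (add P, not Q):
                ○ open, literals {P=1, Q=0, S=1}.
              branch 1.1.1.2 (add not P, not not Q):
                ○ open, literals {P=0, Q=1, S=1}.
          branch 1.1.2 (add (R iff P)):
            (R iff P): β-rule — branch into R, P  //  not R, not P.
              branch 1.1.2.1 (add R, P):
                ○ open, literals {P=1, R=1, S=1}.
              branch 1.1.2.2 (add not R, not P):
                ○ open, literals {P=0, R=0, S=1}.
      branch 1.2 (add (not Q and not R)):
        (not Q and not R): α-rule — add not Q, not R.
        ((P iff not Q) or (R iff P)): β-rule — branch into (P iff not Q)  //  (R iff P).
          branch 1.2.1 (add (P iff not Q)):
            (P iff not Q): β-rule — branch into P, not Q  //  not P, not not Q.
              branch 1.2.1.1 (add P, not Q):
                ○ open, literals {P=1, Q=0, R=0}.
              branch 1.2.1.2 (add not P, not not Q):
                × closes — contains both Q and not Q.
          branch 1.2.2 (add (R iff P)):
            (R iff P): β-rule — branch into R, P  //  not R, not P.
              branch 1.2.2.1 (add R, P):
                × closes — contains both R and not R.
              branch 1.2.2.2 (add not R, not P):
                ○ open, literals {P=0, Q=0, R=0}.
  branch 2 (add not (S or (not Q and not R)), not ((P iff not Q) or (R iff P))):
    not (S or (not Q and not R)): α-rule — add not S, not (not Q and not R).
    not ((P iff not Q) or (R iff P)): α-rule — add not (P iff not Q), not (R iff P).
    not (not Q and not R): β-rule — branch into not not Q  //  not not R.
      branch 2.1 (add not not Q):
        not (P iff not Q): β-rule — branch into P, not not Q  //  not P, not Q.
          branch 2.1.1 (add P, not not Q):
            not (R iff P): β-rule — branch into R, not P  //  not R, P.
              branch 2.1.1.1 (add R, not P):
                × closes — contains both P and not P.
              branch 2.1.1.2 (add not R, P):
                ○ open, literals {P=1, Q=1, R=0, S=0}.
          branch 2.1.2 (add not P, not Q):
            × closes — contains both Q and not Q.
      branch 2.2 (add not not R):
        not (P iff not Q): β-rule — branch into P, not not Q  //  not P, not Q.
          branch 2.2.1 (add P, not not Q):
            not (R iff P): β-rule — branch into R, not P  //  not R, P.
              branch 2.2.1.1 (add R, not P):
                × closes — contains both P and not P.
              branch 2.2.1.2 (add not R, P):
                × closes — contains both R and not R.
          branch 2.2.2 (add not P, not Q):
            not (R iff P): β-rule — branch into R, not P  //  not R, P.
              branch 2.2.2.1 (add R, not P):
                ○ open, literals {P=0, Q=0, R=1, S=0}.
              branch 2.2.2.2 (add not R, P):
                × closes — contains both R and not R.
7 branches closed, 8 open.
Each open branch fixes some atoms; the unmentioned ones are free. Counting distinct full assignments: branch {P=1, Q=0, S=1} (R, T) contributes 4 new; branch {P=0, Q=1, S=1} (R, T) contributes 4 new; branch {P=1, R=1, S=1} (Q, T) contributes 2 new; branch {P=0, R=0, S=1} (Q, T) contributes 2 new; branch {P=1, Q=0, R=0} (S, T) contributes 2 new; branch {P=0, Q=0, R=0} (S, T) contributes 2 new; branch {P=1, Q=1, R=0, S=0} (T) contributes 2 new; branch {P=0, Q=0, R=1, S=0} (T) contributes 2 new. Total: 20.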